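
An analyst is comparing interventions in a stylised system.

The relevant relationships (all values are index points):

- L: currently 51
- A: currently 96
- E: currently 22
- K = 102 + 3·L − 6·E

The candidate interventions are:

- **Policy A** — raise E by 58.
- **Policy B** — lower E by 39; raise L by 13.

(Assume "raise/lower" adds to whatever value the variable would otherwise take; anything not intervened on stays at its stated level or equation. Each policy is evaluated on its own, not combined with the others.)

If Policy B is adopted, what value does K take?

396

Policy B (E − 39, L + 13):
  L = 51 + 13 = 64
  E = 22 − 39 = -17
  K = 102 + 3·64 − 6·(-17) = 396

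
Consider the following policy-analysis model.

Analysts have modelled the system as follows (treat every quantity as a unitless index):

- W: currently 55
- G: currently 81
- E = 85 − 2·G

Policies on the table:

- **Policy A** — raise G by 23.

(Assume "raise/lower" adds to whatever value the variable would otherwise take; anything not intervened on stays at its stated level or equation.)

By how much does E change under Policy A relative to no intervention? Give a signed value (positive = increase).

-46

Baseline:
  G = 81
  E = 85 − 2·81 = -77
Policy A (G + 23):
  G = 81 + 23 = 104
  E = 85 − 2·104 = -123
Change in E: -123 − (-77) = -46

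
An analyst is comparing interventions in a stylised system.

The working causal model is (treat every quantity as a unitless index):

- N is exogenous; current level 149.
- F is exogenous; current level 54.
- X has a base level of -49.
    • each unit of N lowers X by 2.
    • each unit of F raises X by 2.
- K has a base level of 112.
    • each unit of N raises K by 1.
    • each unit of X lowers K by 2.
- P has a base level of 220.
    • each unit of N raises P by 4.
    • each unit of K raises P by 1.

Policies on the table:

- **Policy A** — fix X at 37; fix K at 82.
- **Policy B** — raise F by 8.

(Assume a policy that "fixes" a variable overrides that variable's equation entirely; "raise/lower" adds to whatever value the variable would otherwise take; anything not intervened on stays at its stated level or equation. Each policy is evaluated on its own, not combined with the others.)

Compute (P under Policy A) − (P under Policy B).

-625

Policy A (X := 37, K := 82):
  N = 149
  F = 54
  X = 37
  K = 82
  P = 220 + 4·149 + 82 = 898
Policy B (F + 8):
  N = 149
  F = 54 + 8 = 62
  X = -49 − 2·149 + 2·62 = -223
  K = 112 + 149 − 2·(-223) = 707
  P = 220 + 4·149 + 707 = 1523
P: 898 − 1523 = -625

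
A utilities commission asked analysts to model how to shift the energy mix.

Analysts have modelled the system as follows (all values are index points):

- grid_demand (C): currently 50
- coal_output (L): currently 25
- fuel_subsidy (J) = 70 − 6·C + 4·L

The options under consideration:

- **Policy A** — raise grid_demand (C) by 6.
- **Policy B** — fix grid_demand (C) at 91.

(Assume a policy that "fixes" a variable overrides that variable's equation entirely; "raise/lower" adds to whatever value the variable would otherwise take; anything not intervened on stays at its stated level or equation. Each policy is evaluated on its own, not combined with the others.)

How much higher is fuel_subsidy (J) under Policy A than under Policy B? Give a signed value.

210

Policy A (C + 6):
  C = 50 + 6 = 56
  L = 25
  J = 70 − 6·56 + 4·25 = -166
Policy B (C := 91):
  C = 91
  L = 25
  J = 70 − 6·91 + 4·25 = -376
J: -166 − (-376) = 210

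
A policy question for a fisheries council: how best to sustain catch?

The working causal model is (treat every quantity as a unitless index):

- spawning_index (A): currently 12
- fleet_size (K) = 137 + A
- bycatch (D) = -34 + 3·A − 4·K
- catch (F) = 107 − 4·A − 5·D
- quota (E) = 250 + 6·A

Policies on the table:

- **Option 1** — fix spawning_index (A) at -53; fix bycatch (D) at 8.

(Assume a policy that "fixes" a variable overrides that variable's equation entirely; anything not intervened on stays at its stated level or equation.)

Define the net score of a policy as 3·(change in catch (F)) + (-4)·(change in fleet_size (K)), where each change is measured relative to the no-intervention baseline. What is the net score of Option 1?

-7990

Baseline:
  A = 12
  K = 137 + 12 = 149
  D = -34 + 3·12 − 4·149 = -594
  F = 107 − 4·12 − 5·(-594) = 3029
Option 1 (A := -53, D := 8):
  A = -53
  K = 137 + (-53) = 84
  D = 8
  F = 107 − 4·(-53) − 5·8 = 279
ΔF = 279 − 3029 = -2750; ΔK = 84 − 149 = -65
Score = 3·(-2750) + (-4)·(-65) = -7990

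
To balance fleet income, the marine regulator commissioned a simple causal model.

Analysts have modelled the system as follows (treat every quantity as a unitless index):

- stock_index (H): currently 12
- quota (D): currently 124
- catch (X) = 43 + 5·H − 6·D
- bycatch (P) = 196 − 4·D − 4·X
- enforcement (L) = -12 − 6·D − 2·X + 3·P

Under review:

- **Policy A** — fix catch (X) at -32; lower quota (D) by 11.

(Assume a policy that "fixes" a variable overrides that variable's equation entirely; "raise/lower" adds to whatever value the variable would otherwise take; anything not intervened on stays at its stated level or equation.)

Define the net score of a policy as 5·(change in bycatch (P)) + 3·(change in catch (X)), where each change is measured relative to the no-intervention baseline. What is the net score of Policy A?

Baseline:
  H = 12
  D = 124
  X = 43 + 5·12 − 6·124 = -641
  P = 196 − 4·124 − 4·(-641) = 2264
Policy A (X := -32, D − 11):
  H = 12
  D = 124 − 11 = 113
  X = -32
  P = 196 − 4·113 − 4·(-32) = -128
ΔP = -128 − 2264 = -2392; ΔX = -32 − (-641) = 609
Score = 5·(-2392) + 3·609 = -10133

-10133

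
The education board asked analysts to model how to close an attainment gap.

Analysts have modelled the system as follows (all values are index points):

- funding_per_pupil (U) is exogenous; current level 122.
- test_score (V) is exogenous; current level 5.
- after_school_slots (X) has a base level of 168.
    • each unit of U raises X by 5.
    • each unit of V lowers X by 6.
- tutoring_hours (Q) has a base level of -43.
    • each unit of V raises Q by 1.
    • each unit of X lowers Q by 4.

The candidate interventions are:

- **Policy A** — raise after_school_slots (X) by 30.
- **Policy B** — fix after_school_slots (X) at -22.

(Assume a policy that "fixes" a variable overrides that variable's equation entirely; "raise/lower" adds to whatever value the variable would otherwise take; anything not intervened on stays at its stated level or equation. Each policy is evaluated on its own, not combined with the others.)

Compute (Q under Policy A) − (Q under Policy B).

-3200

Policy A (X + 30):
  U = 122
  V = 5
  X = 168 + 5·122 − 6·5 (+30 from intervention) = 778
  Q = -43 + 5 − 4·778 = -3150
Policy B (X := -22):
  U = 122
  V = 5
  X = -22
  Q = -43 + 5 − 4·(-22) = 50
Q: -3150 − 50 = -3200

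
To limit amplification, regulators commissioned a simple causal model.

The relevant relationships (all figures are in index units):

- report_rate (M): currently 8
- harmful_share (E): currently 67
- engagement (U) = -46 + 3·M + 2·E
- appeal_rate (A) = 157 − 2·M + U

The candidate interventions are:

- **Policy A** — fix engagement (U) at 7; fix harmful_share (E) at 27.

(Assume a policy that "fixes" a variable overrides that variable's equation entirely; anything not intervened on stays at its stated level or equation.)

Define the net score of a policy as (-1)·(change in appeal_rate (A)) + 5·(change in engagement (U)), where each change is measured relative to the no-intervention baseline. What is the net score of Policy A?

-420

Baseline:
  M = 8
  E = 67
  U = -46 + 3·8 + 2·67 = 112
  A = 157 − 2·8 + 112 = 253
Policy A (U := 7, E := 27):
  M = 8
  E = 27
  U = 7
  A = 157 − 2·8 + 7 = 148
ΔA = 148 − 253 = -105; ΔU = 7 − 112 = -105
Score = (-1)·(-105) + 5·(-105) = -420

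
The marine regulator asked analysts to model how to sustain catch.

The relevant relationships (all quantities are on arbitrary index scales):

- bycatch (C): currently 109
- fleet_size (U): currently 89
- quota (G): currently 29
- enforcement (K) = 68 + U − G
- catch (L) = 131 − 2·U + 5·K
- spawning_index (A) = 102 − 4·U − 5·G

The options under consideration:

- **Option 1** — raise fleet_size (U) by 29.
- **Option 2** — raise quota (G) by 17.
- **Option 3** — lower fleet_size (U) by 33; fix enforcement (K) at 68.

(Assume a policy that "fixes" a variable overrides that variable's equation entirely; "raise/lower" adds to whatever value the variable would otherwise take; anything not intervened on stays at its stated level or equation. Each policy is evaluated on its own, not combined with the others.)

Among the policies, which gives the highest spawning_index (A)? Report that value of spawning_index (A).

-267

Option 1 (U + 29):
  U = 89 + 29 = 118
  G = 29
  A = 102 − 4·118 − 5·29 = -515
Option 2 (G + 17):
  U = 89
  G = 29 + 17 = 46
  A = 102 − 4·89 − 5·46 = -484
Option 3 (U − 33, K := 68):
  U = 89 − 33 = 56
  G = 29
  A = 102 − 4·56 − 5·29 = -267
Comparing — Option 1: A=-515, Option 2: A=-484, Option 3: A=-267. Highest is -267 (Option 3).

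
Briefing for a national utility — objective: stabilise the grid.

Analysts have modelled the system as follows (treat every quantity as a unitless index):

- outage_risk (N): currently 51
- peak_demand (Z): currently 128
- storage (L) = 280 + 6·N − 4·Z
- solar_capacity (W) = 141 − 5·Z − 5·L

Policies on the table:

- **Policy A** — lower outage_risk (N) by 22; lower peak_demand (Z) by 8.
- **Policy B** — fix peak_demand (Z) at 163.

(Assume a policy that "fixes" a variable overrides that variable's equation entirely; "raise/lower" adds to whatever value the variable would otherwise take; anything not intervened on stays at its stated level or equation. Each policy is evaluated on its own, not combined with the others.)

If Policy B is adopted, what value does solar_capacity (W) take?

-344

Policy B (Z := 163):
  N = 51
  Z = 163
  L = 280 + 6·51 − 4·163 = -66
  W = 141 − 5·163 − 5·(-66) = -344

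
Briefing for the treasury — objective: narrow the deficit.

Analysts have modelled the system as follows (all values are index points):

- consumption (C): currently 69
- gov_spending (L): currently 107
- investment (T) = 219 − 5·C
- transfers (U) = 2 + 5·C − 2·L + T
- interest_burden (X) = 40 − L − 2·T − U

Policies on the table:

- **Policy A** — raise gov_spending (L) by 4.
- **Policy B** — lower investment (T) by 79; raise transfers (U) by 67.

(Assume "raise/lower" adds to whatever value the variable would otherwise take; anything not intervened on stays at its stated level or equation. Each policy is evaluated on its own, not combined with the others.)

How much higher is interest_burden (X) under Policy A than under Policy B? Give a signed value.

-166

Policy A (L + 4):
  C = 69
  L = 107 + 4 = 111
  T = 219 − 5·69 = -126
  U = 2 + 5·69 − 2·111 + (-126) = -1
  X = 40 − 111 − 2·(-126) − (-1) = 182
Policy B (T − 79, U + 67):
  C = 69
  L = 107
  T = 219 − 5·69 (−79 from intervention) = -205
  U = 2 + 5·69 − 2·107 + (-205) (+67 from intervention) = -5
  X = 40 − 107 − 2·(-205) − (-5) = 348
X: 182 − 348 = -166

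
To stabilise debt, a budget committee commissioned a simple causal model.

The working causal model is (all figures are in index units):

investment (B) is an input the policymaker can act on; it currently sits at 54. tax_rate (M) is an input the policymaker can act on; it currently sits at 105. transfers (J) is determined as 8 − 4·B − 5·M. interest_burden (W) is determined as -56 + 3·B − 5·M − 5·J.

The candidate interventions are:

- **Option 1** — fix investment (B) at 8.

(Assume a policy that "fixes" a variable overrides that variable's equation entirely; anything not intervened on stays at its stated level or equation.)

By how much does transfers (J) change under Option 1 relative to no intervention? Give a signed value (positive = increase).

184

Baseline:
  B = 54
  M = 105
  J = 8 − 4·54 − 5·105 = -733
Option 1 (B := 8):
  B = 8
  M = 105
  J = 8 − 4·8 − 5·105 = -549
Change in J: -549 − (-733) = 184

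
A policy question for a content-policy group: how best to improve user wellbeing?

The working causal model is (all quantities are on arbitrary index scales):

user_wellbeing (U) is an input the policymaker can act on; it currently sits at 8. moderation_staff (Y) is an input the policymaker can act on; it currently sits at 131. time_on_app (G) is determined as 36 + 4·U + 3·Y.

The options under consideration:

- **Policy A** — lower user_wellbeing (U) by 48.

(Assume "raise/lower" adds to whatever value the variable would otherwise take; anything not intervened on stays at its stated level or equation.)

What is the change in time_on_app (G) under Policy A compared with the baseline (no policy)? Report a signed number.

-192

Baseline:
  U = 8
  Y = 131
  G = 36 + 4·8 + 3·131 = 461
Policy A (U − 48):
  U = 8 − 48 = -40
  Y = 131
  G = 36 + 4·(-40) + 3·131 = 269
Change in G: 269 − 461 = -192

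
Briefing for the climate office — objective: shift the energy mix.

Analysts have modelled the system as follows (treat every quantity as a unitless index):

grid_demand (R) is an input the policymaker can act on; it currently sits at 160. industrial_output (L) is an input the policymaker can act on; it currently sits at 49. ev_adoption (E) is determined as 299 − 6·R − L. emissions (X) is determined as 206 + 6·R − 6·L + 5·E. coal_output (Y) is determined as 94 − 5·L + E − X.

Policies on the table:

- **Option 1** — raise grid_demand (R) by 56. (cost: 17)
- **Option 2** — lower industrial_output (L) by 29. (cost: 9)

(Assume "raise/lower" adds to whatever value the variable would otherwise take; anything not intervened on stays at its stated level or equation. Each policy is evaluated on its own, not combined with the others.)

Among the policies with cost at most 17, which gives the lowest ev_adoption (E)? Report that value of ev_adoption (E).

-1046

Option 1 (R + 56):
  R = 160 + 56 = 216
  L = 49
  E = 299 − 6·216 − 49 = -1046
Option 2 (L − 29):
  R = 160
  L = 49 − 29 = 20
  E = 299 − 6·160 − 20 = -681
Comparing — Option 1: E=-1046, Option 2: E=-681. Lowest is -1046 (Option 1).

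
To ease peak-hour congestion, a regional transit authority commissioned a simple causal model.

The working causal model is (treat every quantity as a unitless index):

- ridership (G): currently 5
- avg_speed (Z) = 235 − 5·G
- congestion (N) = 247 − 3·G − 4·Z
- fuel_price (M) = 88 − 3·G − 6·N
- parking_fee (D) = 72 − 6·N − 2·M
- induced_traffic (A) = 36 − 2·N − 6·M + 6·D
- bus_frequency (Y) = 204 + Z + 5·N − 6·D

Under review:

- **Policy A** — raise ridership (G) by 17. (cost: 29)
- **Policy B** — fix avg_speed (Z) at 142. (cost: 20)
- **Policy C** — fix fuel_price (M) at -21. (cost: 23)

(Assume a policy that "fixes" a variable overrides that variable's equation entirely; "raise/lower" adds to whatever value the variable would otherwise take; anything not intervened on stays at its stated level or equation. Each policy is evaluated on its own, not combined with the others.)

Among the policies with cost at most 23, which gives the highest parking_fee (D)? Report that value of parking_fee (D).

3762

Policy B (Z := 142):
  G = 5
  Z = 142
  N = 247 − 3·5 − 4·142 = -336
  M = 88 − 3·5 − 6·(-336) = 2089
  D = 72 − 6·(-336) − 2·2089 = -2090
Policy C (M := -21):
  G = 5
  Z = 235 − 5·5 = 210
  N = 247 − 3·5 − 4·210 = -608
  M = -21
  D = 72 − 6·(-608) − 2·(-21) = 3762
Comparing — Policy B: D=-2090, Policy C: D=3762. Highest is 3762 (Policy C).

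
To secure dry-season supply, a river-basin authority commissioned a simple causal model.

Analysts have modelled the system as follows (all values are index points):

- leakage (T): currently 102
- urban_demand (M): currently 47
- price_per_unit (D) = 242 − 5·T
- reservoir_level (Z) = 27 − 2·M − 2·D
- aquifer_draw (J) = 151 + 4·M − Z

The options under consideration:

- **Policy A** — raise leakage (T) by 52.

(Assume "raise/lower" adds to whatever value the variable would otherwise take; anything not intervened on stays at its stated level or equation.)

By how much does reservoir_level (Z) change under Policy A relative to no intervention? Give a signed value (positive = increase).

520

Baseline:
  T = 102
  M = 47
  D = 242 − 5·102 = -268
  Z = 27 − 2·47 − 2·(-268) = 469
Policy A (T + 52):
  T = 102 + 52 = 154
  M = 47
  D = 242 − 5·154 = -528
  Z = 27 − 2·47 − 2·(-528) = 989
Change in Z: 989 − 469 = 520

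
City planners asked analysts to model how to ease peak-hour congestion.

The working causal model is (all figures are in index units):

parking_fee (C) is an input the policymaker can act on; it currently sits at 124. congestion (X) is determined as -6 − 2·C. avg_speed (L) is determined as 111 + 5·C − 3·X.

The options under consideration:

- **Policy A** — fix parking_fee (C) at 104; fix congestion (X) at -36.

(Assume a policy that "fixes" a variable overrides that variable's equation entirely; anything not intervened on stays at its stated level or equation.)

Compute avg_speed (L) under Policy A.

739

Policy A (C := 104, X := -36):
  C = 104
  X = -36
  L = 111 + 5·104 − 3·(-36) = 739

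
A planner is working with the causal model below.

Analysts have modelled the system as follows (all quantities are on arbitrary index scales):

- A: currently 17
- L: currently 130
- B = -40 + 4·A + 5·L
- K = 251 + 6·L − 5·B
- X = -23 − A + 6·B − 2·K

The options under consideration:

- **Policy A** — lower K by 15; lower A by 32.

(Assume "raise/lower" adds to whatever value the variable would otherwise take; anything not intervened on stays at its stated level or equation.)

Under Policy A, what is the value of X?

6760

Policy A (K − 15, A − 32):
  A = 17 − 32 = -15
  L = 130
  B = -40 + 4·(-15) + 5·130 = 550
  K = 251 + 6·130 − 5·550 (−15 from intervention) = -1734
  X = -23 − (-15) + 6·550 − 2·(-1734) = 6760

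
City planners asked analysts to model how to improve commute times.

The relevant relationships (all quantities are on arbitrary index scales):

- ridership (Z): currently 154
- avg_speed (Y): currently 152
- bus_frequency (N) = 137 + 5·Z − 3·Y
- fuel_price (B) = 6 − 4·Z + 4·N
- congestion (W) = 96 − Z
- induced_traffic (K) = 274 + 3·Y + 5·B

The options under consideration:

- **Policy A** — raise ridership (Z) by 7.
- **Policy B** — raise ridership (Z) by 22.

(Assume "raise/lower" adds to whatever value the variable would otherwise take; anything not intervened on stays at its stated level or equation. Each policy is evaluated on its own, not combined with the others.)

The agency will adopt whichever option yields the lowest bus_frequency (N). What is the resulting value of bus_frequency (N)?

486

Policy A (Z + 7):
  Z = 154 + 7 = 161
  Y = 152
  N = 137 + 5·161 − 3·152 = 486
Policy B (Z + 22):
  Z = 154 + 22 = 176
  Y = 152
  N = 137 + 5·176 − 3·152 = 561
Comparing — Policy A: N=486, Policy B: N=561. Lowest is 486 (Policy A).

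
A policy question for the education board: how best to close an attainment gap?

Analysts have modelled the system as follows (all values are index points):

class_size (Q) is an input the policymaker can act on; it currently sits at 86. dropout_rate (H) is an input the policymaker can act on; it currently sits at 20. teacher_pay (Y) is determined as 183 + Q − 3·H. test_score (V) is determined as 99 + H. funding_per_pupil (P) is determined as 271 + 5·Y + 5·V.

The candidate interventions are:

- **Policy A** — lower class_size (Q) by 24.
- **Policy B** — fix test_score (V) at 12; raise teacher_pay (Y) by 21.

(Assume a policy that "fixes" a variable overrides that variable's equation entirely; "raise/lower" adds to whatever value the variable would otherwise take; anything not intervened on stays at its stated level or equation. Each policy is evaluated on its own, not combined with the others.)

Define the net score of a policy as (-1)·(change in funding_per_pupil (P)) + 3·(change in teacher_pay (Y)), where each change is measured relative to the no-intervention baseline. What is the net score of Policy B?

Baseline:
  Q = 86
  H = 20
  Y = 183 + 86 − 3·20 = 209
  V = 99 + 20 = 119
  P = 271 + 5·209 + 5·119 = 1911
Policy B (V := 12, Y + 21):
  Q = 86
  H = 20
  Y = 183 + 86 − 3·20 (+21 from intervention) = 230
  V = 12
  P = 271 + 5·230 + 5·12 = 1481
ΔP = 1481 − 1911 = -430; ΔY = 230 − 209 = 21
Score = (-1)·(-430) + 3·21 = 493

493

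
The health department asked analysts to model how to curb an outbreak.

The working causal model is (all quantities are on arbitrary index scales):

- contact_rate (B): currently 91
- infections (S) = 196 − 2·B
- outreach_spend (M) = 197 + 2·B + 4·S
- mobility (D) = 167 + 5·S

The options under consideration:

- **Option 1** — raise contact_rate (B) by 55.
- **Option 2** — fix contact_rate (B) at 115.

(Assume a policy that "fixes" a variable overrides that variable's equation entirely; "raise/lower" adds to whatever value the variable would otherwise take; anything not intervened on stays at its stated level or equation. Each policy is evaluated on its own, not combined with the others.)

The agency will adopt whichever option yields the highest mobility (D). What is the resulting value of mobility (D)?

-3

Option 1 (B + 55):
  B = 91 + 55 = 146
  S = 196 − 2·146 = -96
  D = 167 + 5·(-96) = -313
Option 2 (B := 115):
  B = 115
  S = 196 − 2·115 = -34
  D = 167 + 5·(-34) = -3
Comparing — Option 1: D=-313, Option 2: D=-3. Highest is -3 (Option 2).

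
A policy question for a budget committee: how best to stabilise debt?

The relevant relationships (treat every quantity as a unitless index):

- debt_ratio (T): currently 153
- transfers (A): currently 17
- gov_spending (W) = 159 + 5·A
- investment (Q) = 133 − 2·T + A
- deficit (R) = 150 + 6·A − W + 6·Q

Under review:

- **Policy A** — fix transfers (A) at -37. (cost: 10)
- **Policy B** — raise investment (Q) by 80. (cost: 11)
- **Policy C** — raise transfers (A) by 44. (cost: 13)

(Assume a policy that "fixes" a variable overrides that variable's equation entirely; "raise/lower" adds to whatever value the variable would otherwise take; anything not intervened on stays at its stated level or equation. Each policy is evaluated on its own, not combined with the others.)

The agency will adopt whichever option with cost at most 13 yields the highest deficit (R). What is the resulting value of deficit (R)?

Policy A (A := -37):
  T = 153
  A = -37
  W = 159 + 5·(-37) = -26
  Q = 133 − 2·153 + (-37) = -210
  R = 150 + 6·(-37) − (-26) + 6·(-210) = -1306
Policy B (Q + 80):
  T = 153
  A = 17
  W = 159 + 5·17 = 244
  Q = 133 − 2·153 + 17 (+80 from intervention) = -76
  R = 150 + 6·17 − 244 + 6·(-76) = -448
Policy C (A + 44):
  T = 153
  A = 17 + 44 = 61
  W = 159 + 5·61 = 464
  Q = 133 − 2·153 + 61 = -112
  R = 150 + 6·61 − 464 + 6·(-112) = -620
Comparing — Policy A: R=-1306, Policy B: R=-448, Policy C: R=-620. Highest is -448 (Policy B).

-448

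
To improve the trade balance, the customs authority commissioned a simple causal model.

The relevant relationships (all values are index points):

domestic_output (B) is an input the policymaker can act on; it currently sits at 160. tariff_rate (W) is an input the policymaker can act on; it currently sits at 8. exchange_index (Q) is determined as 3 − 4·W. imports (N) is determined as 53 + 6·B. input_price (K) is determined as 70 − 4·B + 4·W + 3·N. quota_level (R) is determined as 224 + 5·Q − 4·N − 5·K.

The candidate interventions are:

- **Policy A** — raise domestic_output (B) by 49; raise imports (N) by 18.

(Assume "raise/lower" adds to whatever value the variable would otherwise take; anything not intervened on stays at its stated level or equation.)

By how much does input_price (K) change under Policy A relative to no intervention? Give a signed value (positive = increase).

740

Baseline:
  B = 160
  W = 8
  N = 53 + 6·160 = 1013
  K = 70 − 4·160 + 4·8 + 3·1013 = 2501
Policy A (B + 49, N + 18):
  B = 160 + 49 = 209
  W = 8
  N = 53 + 6·209 (+18 from intervention) = 1325
  K = 70 − 4·209 + 4·8 + 3·1325 = 3241
Change in K: 3241 − 2501 = 740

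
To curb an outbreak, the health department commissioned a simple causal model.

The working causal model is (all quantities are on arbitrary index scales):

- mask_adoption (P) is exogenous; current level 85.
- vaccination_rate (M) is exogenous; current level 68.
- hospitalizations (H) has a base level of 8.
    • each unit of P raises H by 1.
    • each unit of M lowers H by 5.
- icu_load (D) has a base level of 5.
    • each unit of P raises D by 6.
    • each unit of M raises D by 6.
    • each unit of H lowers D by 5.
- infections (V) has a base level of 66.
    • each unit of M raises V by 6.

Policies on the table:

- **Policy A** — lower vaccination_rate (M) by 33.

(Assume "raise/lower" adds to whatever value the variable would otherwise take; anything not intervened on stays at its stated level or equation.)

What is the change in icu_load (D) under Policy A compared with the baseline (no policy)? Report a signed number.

Baseline:
  P = 85
  M = 68
  H = 8 + 85 − 5·68 = -247
  D = 5 + 6·85 + 6·68 − 5·(-247) = 2158
Policy A (M − 33):
  P = 85
  M = 68 − 33 = 35
  H = 8 + 85 − 5·35 = -82
  D = 5 + 6·85 + 6·35 − 5·(-82) = 1135
Change in D: 1135 − 2158 = -1023

-1023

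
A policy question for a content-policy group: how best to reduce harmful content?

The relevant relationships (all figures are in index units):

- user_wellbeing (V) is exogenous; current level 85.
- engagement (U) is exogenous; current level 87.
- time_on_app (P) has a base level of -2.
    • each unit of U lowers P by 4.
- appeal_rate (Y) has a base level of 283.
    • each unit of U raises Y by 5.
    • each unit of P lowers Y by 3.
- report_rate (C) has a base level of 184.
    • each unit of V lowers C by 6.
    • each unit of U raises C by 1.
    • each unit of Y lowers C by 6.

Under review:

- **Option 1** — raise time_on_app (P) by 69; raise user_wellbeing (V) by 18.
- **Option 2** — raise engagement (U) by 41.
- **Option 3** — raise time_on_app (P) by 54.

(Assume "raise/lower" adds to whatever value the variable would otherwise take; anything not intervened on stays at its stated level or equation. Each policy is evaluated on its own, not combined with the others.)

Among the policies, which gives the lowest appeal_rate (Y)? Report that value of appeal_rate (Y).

Option 1 (P + 69, V + 18):
  U = 87
  P = -2 − 4·87 (+69 from intervention) = -281
  Y = 283 + 5·87 − 3·(-281) = 1561
Option 2 (U + 41):
  U = 87 + 41 = 128
  P = -2 − 4·128 = -514
  Y = 283 + 5·128 − 3·(-514) = 2465
Option 3 (P + 54):
  U = 87
  P = -2 − 4·87 (+54 from intervention) = -296
  Y = 283 + 5·87 − 3·(-296) = 1606
Comparing — Option 1: Y=1561, Option 2: Y=2465, Option 3: Y=1606. Lowest is 1561 (Option 1).

1561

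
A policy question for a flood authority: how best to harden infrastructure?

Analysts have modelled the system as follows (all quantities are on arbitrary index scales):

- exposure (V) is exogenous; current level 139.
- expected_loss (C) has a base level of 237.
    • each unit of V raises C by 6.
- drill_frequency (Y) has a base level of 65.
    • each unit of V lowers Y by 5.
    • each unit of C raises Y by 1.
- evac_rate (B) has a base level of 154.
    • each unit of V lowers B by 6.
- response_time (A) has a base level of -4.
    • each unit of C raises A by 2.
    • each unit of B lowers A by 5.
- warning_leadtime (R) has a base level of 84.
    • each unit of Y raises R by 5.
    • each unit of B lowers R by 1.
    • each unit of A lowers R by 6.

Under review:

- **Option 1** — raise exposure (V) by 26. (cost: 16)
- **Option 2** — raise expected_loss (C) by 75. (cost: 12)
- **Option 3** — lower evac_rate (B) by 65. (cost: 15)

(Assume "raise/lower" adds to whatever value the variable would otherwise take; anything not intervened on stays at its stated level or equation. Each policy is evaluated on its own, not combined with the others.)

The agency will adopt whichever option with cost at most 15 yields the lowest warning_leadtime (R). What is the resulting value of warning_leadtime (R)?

-32144

Option 2 (C + 75):
  V = 139
  C = 237 + 6·139 (+75 from intervention) = 1146
  Y = 65 − 5·139 + 1146 = 516
  B = 154 − 6·139 = -680
  A = -4 + 2·1146 − 5·(-680) = 5688
  R = 84 + 5·516 − (-680) − 6·5688 = -30784
Option 3 (B − 65):
  V = 139
  C = 237 + 6·139 = 1071
  Y = 65 − 5·139 + 1071 = 441
  B = 154 − 6·139 (−65 from intervention) = -745
  A = -4 + 2·1071 − 5·(-745) = 5863
  R = 84 + 5·441 − (-745) − 6·5863 = -32144
Comparing — Option 2: R=-30784, Option 3: R=-32144. Lowest is -32144 (Option 3).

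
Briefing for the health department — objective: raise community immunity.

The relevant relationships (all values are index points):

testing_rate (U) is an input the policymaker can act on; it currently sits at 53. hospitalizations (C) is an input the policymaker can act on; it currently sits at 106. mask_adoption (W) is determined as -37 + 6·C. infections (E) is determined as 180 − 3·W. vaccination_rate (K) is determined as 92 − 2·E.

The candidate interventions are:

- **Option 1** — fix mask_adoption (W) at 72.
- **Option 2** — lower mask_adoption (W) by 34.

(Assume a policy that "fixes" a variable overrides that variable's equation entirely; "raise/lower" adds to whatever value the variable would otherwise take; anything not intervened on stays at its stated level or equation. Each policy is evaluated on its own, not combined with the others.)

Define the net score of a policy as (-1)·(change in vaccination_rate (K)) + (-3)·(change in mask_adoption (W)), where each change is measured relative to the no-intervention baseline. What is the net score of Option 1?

4743

Baseline:
  C = 106
  W = -37 + 6·106 = 599
  E = 180 − 3·599 = -1617
  K = 92 − 2·(-1617) = 3326
Option 1 (W := 72):
  C = 106
  W = 72
  E = 180 − 3·72 = -36
  K = 92 − 2·(-36) = 164
ΔK = 164 − 3326 = -3162; ΔW = 72 − 599 = -527
Score = (-1)·(-3162) + (-3)·(-527) = 4743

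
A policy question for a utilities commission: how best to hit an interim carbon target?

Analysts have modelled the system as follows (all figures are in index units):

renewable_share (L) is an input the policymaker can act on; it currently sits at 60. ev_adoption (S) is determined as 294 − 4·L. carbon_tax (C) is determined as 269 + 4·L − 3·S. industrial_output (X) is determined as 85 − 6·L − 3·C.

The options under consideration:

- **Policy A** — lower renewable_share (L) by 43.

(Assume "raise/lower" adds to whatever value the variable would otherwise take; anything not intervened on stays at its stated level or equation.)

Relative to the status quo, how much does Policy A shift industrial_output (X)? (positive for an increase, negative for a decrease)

Baseline:
  L = 60
  S = 294 − 4·60 = 54
  C = 269 + 4·60 − 3·54 = 347
  X = 85 − 6·60 − 3·347 = -1316
Policy A (L − 43):
  L = 60 − 43 = 17
  S = 294 − 4·17 = 226
  C = 269 + 4·17 − 3·226 = -341
  X = 85 − 6·17 − 3·(-341) = 1006
Change in X: 1006 − (-1316) = 2322

2322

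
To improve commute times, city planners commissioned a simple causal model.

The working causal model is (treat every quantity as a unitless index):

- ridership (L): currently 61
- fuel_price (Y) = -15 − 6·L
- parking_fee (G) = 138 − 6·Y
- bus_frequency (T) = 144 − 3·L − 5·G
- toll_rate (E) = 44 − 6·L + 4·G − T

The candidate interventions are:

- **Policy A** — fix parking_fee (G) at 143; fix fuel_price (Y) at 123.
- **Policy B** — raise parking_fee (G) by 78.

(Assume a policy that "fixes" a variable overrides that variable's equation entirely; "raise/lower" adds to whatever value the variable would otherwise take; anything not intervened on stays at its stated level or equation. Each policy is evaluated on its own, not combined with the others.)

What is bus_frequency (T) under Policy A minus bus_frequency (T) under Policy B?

Policy A (G := 143, Y := 123):
  L = 61
  Y = 123
  G = 143
  T = 144 − 3·61 − 5·143 = -754
Policy B (G + 78):
  L = 61
  Y = -15 − 6·61 = -381
  G = 138 − 6·(-381) (+78 from intervention) = 2502
  T = 144 − 3·61 − 5·2502 = -12549
T: -754 − (-12549) = 11795

11795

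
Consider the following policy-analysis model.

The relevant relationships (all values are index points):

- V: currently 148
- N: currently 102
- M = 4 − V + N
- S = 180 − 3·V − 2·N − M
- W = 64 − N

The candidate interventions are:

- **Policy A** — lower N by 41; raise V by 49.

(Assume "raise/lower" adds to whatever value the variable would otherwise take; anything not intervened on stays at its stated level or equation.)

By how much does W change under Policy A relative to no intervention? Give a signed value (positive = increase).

41

Baseline:
  N = 102
  W = 64 − 102 = -38
Policy A (N − 41, V + 49):
  N = 102 − 41 = 61
  W = 64 − 61 = 3
Change in W: 3 − (-38) = 41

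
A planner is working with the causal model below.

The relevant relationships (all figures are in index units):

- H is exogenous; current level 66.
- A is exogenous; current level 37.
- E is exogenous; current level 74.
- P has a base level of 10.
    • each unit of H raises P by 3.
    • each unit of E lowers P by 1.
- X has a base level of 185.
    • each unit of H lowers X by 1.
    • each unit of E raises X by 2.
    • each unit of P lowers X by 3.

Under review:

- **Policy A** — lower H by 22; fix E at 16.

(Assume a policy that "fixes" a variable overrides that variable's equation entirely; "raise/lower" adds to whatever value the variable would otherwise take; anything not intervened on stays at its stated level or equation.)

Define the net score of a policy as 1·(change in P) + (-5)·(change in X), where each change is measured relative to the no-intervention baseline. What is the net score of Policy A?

Baseline:
  H = 66
  E = 74
  P = 10 + 3·66 − 74 = 134
  X = 185 − 66 + 2·74 − 3·134 = -135
Policy A (H − 22, E := 16):
  H = 66 − 22 = 44
  E = 16
  P = 10 + 3·44 − 16 = 126
  X = 185 − 44 + 2·16 − 3·126 = -205
ΔP = 126 − 134 = -8; ΔX = -205 − (-135) = -70
Score = 1·(-8) + (-5)·(-70) = 342

342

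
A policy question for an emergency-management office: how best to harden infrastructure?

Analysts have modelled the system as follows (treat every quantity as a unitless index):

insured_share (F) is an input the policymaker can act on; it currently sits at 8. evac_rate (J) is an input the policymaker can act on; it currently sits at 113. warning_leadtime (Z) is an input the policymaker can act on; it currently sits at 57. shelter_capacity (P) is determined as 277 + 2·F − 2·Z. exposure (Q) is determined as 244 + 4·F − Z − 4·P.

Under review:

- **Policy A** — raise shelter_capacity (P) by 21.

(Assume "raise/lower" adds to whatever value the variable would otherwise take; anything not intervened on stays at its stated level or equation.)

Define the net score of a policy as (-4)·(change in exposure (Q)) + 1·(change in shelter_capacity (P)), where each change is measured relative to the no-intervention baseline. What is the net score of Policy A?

Baseline:
  F = 8
  Z = 57
  P = 277 + 2·8 − 2·57 = 179
  Q = 244 + 4·8 − 57 − 4·179 = -497
Policy A (P + 21):
  F = 8
  Z = 57
  P = 277 + 2·8 − 2·57 (+21 from intervention) = 200
  Q = 244 + 4·8 − 57 − 4·200 = -581
ΔQ = -581 − (-497) = -84; ΔP = 200 − 179 = 21
Score = (-4)·(-84) + 1·21 = 357

357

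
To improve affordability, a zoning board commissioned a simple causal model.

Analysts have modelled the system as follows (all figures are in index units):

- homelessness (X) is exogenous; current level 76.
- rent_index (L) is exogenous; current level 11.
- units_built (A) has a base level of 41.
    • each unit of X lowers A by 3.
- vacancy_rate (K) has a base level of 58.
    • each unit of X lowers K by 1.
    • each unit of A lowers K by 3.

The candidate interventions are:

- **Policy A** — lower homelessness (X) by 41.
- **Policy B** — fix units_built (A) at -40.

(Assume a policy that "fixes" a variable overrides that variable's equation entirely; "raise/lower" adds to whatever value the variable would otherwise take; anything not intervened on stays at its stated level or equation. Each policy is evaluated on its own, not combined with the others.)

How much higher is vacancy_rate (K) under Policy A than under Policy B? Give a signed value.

Policy A (X − 41):
  X = 76 − 41 = 35
  A = 41 − 3·35 = -64
  K = 58 − 35 − 3·(-64) = 215
Policy B (A := -40):
  X = 76
  A = -40
  K = 58 − 76 − 3·(-40) = 102
K: 215 − 102 = 113

113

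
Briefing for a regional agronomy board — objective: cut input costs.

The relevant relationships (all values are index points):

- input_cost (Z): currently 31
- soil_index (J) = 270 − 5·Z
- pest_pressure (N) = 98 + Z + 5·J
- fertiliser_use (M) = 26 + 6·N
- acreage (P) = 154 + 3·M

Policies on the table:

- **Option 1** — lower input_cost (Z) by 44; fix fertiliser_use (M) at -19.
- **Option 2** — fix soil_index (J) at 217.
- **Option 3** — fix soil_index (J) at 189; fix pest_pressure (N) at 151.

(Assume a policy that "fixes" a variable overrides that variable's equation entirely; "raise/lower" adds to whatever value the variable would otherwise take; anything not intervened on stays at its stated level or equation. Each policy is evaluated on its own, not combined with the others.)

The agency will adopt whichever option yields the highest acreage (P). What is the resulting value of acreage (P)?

Option 1 (Z − 44, M := -19):
  Z = 31 − 44 = -13
  J = 270 − 5·(-13) = 335
  N = 98 + (-13) + 5·335 = 1760
  M = -19
  P = 154 + 3·(-19) = 97
Option 2 (J := 217):
  Z = 31
  J = 217
  N = 98 + 31 + 5·217 = 1214
  M = 26 + 6·1214 = 7310
  P = 154 + 3·7310 = 22084
Option 3 (J := 189, N := 151):
  Z = 31
  J = 189
  N = 151
  M = 26 + 6·151 = 932
  P = 154 + 3·932 = 2950
Comparing — Option 1: P=97, Option 2: P=22084, Option 3: P=2950. Highest is 22084 (Option 2).

22084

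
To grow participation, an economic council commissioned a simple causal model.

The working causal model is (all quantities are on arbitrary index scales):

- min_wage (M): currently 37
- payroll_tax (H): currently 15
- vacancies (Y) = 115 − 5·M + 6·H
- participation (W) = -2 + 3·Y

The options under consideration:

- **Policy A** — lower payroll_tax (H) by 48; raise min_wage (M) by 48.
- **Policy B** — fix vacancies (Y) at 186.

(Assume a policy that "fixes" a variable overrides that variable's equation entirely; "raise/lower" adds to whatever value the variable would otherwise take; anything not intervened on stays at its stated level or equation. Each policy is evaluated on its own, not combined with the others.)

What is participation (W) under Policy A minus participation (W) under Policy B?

Policy A (H − 48, M + 48):
  M = 37 + 48 = 85
  H = 15 − 48 = -33
  Y = 115 − 5·85 + 6·(-33) = -508
  W = -2 + 3·(-508) = -1526
Policy B (Y := 186):
  M = 37
  H = 15
  Y = 186
  W = -2 + 3·186 = 556
W: -1526 − 556 = -2082

-2082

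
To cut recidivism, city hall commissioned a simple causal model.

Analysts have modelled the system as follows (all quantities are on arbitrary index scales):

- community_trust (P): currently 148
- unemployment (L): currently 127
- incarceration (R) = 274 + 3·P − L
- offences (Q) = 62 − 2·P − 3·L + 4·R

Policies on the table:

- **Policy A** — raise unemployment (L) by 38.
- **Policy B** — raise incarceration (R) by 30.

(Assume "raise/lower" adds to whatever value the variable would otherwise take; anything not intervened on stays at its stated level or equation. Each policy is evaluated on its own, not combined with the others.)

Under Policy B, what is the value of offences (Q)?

Policy B (R + 30):
  P = 148
  L = 127
  R = 274 + 3·148 − 127 (+30 from intervention) = 621
  Q = 62 − 2·148 − 3·127 + 4·621 = 1869

1869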